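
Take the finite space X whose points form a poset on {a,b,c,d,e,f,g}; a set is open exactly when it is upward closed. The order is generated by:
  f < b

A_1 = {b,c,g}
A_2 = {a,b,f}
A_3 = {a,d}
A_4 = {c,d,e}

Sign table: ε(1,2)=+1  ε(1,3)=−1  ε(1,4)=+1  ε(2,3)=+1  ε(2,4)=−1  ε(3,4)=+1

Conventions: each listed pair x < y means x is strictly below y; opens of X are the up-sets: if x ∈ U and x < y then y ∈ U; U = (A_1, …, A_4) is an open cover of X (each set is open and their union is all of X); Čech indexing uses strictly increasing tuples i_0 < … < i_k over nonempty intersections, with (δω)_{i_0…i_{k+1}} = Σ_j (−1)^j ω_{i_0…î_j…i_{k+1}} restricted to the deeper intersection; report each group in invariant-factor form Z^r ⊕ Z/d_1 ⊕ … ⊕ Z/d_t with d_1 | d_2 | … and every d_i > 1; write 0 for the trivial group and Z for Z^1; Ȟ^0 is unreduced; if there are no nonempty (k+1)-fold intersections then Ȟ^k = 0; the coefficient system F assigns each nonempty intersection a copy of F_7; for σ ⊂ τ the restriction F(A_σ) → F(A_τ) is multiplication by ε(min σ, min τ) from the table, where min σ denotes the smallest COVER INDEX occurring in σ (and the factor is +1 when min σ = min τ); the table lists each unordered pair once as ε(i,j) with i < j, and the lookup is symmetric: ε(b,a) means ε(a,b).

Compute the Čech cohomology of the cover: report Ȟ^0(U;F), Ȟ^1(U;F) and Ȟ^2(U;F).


nonempty intersections:
  A12={b} A14={c} A23={a} A34={d}
C dims 4,4; δ0: rk_F7 3
Ȟ^0: (4−3)−0=1 ⇒ Z/7
Ȟ^1: (4−0)−3=1 ⇒ Z/7
Ȟ^2: (0−0)−0=0 ⇒ 0

Ȟ^0 = Z/7; Ȟ^1 = Z/7; Ȟ^2 = 0


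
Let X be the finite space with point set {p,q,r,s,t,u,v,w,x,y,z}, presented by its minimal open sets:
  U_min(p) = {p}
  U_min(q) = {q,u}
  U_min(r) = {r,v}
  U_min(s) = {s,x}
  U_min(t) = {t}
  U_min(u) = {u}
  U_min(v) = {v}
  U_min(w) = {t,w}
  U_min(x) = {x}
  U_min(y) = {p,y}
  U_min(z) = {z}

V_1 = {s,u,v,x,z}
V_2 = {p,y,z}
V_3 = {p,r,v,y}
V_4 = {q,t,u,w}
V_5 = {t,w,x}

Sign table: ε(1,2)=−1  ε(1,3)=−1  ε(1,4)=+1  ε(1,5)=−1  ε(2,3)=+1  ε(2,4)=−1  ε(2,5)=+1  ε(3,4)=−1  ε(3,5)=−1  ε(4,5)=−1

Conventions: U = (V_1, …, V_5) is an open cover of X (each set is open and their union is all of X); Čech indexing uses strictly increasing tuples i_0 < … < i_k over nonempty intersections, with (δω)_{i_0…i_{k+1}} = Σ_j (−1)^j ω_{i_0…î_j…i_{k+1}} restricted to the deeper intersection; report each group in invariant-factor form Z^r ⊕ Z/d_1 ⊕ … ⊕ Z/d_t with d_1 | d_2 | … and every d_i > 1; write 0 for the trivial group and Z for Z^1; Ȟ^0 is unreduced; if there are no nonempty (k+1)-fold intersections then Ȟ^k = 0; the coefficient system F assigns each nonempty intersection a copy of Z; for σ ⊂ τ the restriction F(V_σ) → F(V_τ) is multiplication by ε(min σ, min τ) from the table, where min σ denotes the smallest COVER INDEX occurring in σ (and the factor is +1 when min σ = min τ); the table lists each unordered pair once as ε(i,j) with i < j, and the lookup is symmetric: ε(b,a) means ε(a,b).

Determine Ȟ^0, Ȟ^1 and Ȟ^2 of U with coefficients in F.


Ȟ^0 = Z, Ȟ^1 = Z^2, Ȟ^2 = 0

nerve simplices:
  V12={z} V13={v} V14={u} V15={x} V23={p,y} V45={t,w}
C dims 5,6; δ0: rk 4, SNF 1^4
degree 0: 5−4−0 = 1 → Ȟ^0 ≅ Z
degree 1: 6−0−4 = 2 → Ȟ^1 ≅ Z^2
degree 2: 0−0−0 = 0 → Ȟ^2 ≅ 0


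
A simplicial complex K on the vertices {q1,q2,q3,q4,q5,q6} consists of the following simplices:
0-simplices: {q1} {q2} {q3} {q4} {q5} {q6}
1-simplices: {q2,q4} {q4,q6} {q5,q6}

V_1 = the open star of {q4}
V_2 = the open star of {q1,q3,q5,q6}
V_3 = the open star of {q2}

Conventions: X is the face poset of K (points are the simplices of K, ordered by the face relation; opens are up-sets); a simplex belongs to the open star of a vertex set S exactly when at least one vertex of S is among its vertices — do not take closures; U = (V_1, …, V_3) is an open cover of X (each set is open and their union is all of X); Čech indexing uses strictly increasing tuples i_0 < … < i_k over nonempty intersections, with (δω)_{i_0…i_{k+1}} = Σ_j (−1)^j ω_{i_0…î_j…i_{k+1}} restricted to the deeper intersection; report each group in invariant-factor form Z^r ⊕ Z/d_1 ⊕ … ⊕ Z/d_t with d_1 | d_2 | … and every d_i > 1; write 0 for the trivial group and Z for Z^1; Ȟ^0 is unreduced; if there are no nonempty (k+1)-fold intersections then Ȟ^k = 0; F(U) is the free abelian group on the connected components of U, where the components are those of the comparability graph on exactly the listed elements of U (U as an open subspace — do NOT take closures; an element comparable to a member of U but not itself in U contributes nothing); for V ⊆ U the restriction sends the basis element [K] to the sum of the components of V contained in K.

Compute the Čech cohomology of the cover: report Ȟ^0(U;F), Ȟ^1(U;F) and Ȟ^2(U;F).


Ȟ^0 = Z^3; Ȟ^1 = 0; Ȟ^2 = 0

nerve of the cover:
  V1={{q4},{q2,q4},{q4,q6}} V2={{q1},{q3},{q5},{q6},{q4,q6},{q5,q6}} V3={{q2},{q2,q4}}
  V12={{q4,q6}} V13={{q2,q4}}
components per intersection:
  V1: {{q4},{q2,q4},{q4,q6}}
  V2: {{q1}} {{q3}} {{q5},{q6},{q4,q6},{q5,q6}}
  V3: {{q2},{q2,q4}}
  V12: {{q4,q6}}
  V13: {{q2,q4}}
C dims 5,2; δ0: rk 2, SNF 1^2
Ȟ^0 = (5 − 2) − 0 = 3, so Ȟ^0 ≅ Z^3
Ȟ^1 = (2 − 0) − 2 = 0, so Ȟ^1 ≅ 0
Ȟ^2 = (0 − 0) − 0 = 0, so Ȟ^2 ≅ 0


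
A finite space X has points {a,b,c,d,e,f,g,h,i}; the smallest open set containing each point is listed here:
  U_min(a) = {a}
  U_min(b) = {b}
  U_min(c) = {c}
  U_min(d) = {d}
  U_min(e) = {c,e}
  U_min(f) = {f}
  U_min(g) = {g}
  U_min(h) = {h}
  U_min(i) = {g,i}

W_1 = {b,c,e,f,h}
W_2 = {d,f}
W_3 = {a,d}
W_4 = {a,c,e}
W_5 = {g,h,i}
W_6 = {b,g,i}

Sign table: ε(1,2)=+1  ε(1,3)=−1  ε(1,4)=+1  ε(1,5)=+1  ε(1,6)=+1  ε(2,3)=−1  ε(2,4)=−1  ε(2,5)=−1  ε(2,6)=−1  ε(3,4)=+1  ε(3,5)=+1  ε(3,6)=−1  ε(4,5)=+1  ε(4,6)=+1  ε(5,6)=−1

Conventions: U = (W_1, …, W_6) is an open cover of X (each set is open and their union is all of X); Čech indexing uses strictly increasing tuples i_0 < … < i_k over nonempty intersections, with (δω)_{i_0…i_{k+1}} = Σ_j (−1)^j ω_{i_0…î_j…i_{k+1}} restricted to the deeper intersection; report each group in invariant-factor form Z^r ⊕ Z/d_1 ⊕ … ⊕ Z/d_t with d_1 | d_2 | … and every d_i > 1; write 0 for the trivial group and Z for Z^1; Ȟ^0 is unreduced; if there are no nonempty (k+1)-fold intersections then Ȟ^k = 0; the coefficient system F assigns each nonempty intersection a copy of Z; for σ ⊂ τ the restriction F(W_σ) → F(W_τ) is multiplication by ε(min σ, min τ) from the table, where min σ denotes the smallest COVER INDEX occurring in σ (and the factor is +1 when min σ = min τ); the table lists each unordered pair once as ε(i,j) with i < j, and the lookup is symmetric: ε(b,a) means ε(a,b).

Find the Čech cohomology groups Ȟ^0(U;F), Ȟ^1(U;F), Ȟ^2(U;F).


Ȟ^0 ≅ 0,  Ȟ^1 ≅ Z ⊕ Z/2,  Ȟ^2 ≅ 0

cover nerve:
  W12={f} W14={c,e} W15={h} W16={b} W23={d} W34={a} W56={g,i}
C dims 6,7; δ0: rk 6, SNF 1^5·2
Ȟ^0: (6−6)−0=0 ⇒ 0
Ȟ^1: (7−0)−6=1 plus torsion [2] ⇒ Z ⊕ Z/2
Ȟ^2: (0−0)−0=0 ⇒ 0


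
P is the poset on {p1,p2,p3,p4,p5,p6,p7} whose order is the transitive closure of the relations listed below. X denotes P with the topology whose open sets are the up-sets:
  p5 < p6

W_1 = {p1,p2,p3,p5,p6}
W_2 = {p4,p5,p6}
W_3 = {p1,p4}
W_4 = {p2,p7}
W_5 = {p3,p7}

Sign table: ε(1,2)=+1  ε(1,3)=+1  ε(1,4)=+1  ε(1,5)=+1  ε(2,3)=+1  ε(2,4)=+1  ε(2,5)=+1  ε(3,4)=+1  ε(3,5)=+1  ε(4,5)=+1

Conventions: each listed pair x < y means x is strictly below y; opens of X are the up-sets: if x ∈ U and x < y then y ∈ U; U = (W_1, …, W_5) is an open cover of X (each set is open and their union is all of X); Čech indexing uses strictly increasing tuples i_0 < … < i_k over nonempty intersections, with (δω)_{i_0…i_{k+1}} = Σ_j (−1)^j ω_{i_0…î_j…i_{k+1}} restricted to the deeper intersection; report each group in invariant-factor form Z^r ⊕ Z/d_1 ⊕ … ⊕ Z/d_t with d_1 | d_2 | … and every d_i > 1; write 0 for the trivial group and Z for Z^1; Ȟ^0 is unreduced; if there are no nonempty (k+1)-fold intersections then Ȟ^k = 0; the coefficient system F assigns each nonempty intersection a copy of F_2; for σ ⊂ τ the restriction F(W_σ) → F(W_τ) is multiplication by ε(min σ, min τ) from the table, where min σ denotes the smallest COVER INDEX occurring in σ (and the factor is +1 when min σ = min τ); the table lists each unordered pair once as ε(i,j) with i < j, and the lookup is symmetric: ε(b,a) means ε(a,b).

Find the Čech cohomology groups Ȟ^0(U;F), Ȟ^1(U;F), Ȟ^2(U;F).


Ȟ^0 ≅ Z/2,  Ȟ^1 ≅ Z/2 ⊕ Z/2,  Ȟ^2 ≅ 0

nerve of the cover:
  W12={p5,p6} W13={p1} W14={p2} W15={p3} W23={p4} W45={p7}
C dims 5,6; δ0: rk_F2 4
Ȟ^0 = (5 − 4) − 0 = 1, so Ȟ^0 ≅ Z/2
Ȟ^1 = (6 − 0) − 4 = 2, so Ȟ^1 ≅ Z/2 ⊕ Z/2
Ȟ^2 = (0 − 0) − 0 = 0, so Ȟ^2 ≅ 0


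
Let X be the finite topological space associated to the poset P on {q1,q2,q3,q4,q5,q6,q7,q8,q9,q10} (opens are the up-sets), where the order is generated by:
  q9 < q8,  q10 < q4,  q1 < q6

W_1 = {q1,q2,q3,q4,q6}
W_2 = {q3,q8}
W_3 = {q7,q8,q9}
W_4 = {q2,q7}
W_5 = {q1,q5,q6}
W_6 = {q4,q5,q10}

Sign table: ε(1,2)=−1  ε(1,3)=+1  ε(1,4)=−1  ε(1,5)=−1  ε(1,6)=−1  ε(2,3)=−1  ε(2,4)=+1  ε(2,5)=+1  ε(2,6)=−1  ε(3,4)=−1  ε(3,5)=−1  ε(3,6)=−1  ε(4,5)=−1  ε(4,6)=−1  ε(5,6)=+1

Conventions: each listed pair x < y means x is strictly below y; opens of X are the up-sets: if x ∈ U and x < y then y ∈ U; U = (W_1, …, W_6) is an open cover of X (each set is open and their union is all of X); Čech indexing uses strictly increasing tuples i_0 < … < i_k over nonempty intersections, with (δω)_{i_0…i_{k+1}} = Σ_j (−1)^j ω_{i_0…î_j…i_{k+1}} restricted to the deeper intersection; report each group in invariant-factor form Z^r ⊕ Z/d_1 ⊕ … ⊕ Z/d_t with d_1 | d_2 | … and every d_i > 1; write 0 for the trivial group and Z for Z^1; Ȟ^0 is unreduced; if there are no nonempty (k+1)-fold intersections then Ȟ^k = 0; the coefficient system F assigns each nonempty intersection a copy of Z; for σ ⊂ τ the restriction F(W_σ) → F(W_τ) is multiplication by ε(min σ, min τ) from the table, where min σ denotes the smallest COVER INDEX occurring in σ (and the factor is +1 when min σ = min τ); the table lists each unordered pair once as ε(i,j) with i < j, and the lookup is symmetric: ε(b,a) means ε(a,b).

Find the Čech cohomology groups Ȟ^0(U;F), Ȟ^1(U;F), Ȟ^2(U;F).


nonempty intersections:
  W12={q3} W14={q2} W15={q1,q6} W16={q4} W23={q8} W34={q7} W56={q5}
C dims 6,7; δ0: rk 5, SNF 1^5
Ȟ^0: (6−5)−0=1 ⇒ Z
Ȟ^1: (7−0)−5=2 ⇒ Z^2
Ȟ^2: (0−0)−0=0 ⇒ 0

Ȟ^0(U;F) ≅ Z, Ȟ^1(U;F) ≅ Z^2, Ȟ^2(U;F) ≅ 0


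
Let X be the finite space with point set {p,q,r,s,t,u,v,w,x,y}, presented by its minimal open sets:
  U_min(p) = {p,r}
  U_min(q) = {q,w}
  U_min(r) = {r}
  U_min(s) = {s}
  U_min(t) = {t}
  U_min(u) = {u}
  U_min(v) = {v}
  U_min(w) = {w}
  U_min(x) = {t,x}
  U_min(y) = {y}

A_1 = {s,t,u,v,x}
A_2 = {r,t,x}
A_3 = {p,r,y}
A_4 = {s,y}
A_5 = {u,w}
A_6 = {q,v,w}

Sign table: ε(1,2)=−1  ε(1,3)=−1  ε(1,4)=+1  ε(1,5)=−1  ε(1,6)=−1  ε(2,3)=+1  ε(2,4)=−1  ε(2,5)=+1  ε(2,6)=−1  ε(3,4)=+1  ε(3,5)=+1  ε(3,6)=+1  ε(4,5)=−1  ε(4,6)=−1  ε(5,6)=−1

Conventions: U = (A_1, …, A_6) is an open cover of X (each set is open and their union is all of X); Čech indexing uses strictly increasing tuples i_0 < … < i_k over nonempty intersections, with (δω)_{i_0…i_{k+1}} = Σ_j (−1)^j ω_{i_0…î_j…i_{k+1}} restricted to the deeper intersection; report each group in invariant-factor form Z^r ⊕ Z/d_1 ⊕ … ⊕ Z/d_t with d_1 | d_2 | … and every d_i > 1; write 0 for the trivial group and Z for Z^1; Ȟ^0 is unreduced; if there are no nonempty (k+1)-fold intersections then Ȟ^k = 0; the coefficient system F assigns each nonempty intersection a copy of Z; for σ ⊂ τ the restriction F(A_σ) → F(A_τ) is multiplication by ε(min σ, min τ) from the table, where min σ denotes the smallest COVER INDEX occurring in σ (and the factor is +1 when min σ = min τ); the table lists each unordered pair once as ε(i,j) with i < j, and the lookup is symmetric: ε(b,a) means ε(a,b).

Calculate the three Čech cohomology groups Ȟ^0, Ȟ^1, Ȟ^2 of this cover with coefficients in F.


Ȟ^0 = 0, Ȟ^1 = Z ⊕ Z/2 and Ȟ^2 = 0

nerve simplices:
  A12={t,x} A14={s} A15={u} A16={v} A23={r} A34={y} A56={w}
C dims 6,7; δ0: rk 6, SNF 1^5·2
degree 0: 6−6−0 = 0 → Ȟ^0 ≅ 0
degree 1: 7−0−6 = 1 plus torsion [2] → Ȟ^1 ≅ Z ⊕ Z/2
degree 2: 0−0−0 = 0 → Ȟ^2 ≅ 0


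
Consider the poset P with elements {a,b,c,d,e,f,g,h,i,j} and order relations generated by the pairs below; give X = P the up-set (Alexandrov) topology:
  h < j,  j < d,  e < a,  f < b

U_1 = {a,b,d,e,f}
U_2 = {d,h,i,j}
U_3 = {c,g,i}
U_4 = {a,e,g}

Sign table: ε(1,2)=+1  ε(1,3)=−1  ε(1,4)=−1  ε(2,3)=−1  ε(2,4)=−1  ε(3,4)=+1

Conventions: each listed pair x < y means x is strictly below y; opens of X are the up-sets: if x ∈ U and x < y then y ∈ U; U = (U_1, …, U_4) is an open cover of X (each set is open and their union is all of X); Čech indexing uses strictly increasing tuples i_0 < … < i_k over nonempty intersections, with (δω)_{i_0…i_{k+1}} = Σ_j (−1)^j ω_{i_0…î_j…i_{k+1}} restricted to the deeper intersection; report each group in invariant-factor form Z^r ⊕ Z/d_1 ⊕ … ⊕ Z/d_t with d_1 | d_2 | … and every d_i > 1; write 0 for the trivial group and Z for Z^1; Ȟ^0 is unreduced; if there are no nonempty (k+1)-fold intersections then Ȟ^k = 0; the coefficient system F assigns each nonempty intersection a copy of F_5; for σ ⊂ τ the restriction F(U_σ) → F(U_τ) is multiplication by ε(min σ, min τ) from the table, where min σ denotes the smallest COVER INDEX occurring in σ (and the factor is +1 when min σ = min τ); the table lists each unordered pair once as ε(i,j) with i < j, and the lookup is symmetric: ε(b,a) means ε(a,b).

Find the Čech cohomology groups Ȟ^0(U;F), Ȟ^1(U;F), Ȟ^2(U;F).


Ȟ^0 = Z/5, Ȟ^1 = Z/5 and Ȟ^2 = 0

nonempty overlaps:
  U12={d} U14={a,e} U23={i} U34={g}
C dims 4,4; δ0: rk_F5 3
degree 0: 4−3−0 = 1 → Ȟ^0 ≅ Z/5
degree 1: 4−0−3 = 1 → Ȟ^1 ≅ Z/5
degree 2: 0−0−0 = 0 → Ȟ^2 ≅ 0


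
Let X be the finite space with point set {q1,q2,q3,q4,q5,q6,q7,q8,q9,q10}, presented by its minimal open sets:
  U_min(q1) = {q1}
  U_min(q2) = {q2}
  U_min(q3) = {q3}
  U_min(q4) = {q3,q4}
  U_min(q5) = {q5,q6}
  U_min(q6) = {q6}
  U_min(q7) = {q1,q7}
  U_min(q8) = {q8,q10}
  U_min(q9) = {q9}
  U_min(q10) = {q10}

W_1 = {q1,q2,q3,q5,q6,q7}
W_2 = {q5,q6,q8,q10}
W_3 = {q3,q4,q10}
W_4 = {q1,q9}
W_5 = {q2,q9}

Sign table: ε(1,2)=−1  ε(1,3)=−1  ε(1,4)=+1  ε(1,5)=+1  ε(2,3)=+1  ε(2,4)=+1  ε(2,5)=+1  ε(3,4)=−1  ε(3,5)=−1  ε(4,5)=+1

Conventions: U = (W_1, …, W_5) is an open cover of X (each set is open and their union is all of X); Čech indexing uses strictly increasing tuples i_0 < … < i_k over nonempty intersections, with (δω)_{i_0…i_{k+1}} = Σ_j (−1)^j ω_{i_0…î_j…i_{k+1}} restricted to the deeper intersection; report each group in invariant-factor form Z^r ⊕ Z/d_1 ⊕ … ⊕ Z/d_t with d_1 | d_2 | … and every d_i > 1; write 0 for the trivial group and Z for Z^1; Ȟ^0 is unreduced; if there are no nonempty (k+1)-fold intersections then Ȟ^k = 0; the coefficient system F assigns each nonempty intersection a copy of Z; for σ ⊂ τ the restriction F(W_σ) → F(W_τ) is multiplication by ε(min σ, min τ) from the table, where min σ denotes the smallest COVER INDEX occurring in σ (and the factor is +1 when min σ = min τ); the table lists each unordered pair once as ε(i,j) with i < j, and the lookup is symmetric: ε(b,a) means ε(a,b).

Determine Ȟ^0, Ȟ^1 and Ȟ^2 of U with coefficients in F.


nonempty intersections:
  W12={q5,q6} W13={q3} W14={q1} W15={q2} W23={q10} W45={q9}
C dims 5,6; δ0: rk 4, SNF 1^4
Ȟ^0: (5−4)−0=1 ⇒ Z
Ȟ^1: (6−0)−4=2 ⇒ Z^2
Ȟ^2: (0−0)−0=0 ⇒ 0

Ȟ^0(U;F) ≅ Z; Ȟ^1(U;F) ≅ Z^2; Ȟ^2(U;F) ≅ 0


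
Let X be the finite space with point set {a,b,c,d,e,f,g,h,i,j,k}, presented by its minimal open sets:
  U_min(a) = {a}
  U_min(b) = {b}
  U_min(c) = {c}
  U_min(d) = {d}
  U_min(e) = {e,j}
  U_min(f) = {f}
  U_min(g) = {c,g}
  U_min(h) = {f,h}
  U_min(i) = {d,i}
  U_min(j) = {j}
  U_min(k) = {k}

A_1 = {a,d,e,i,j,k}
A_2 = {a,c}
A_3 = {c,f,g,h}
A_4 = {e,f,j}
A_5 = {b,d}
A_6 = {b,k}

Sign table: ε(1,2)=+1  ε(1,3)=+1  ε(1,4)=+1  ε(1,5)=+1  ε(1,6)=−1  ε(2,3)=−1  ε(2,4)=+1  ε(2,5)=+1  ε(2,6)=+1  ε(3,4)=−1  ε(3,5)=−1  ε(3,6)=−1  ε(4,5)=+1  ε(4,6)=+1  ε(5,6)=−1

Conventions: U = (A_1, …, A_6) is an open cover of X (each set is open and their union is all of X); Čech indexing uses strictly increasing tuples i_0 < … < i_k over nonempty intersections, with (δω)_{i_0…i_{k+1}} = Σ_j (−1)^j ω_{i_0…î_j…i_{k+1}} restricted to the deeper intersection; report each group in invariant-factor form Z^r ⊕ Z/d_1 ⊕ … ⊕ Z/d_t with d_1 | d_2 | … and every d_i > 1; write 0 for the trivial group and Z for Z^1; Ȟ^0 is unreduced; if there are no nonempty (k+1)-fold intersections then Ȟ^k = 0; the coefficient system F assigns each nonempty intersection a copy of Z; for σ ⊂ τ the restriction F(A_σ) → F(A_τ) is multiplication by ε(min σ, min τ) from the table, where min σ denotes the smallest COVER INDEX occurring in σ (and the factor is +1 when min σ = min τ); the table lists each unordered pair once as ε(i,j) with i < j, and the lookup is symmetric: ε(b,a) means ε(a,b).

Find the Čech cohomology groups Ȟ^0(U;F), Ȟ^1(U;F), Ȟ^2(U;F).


intersection data:
  A12={a} A14={e,j} A15={d} A16={k} A23={c} A34={f} A56={b}
C dims 6,7; δ0: rk 5, SNF 1^5
Ȟ^0 = (6 − 5) − 0 = 1, so Ȟ^0 ≅ Z
Ȟ^1 = (7 − 0) − 5 = 2, so Ȟ^1 ≅ Z^2
Ȟ^2 = (0 − 0) − 0 = 0, so Ȟ^2 ≅ 0

Ȟ^0 ≅ Z, Ȟ^1 ≅ Z^2, Ȟ^2 ≅ 0


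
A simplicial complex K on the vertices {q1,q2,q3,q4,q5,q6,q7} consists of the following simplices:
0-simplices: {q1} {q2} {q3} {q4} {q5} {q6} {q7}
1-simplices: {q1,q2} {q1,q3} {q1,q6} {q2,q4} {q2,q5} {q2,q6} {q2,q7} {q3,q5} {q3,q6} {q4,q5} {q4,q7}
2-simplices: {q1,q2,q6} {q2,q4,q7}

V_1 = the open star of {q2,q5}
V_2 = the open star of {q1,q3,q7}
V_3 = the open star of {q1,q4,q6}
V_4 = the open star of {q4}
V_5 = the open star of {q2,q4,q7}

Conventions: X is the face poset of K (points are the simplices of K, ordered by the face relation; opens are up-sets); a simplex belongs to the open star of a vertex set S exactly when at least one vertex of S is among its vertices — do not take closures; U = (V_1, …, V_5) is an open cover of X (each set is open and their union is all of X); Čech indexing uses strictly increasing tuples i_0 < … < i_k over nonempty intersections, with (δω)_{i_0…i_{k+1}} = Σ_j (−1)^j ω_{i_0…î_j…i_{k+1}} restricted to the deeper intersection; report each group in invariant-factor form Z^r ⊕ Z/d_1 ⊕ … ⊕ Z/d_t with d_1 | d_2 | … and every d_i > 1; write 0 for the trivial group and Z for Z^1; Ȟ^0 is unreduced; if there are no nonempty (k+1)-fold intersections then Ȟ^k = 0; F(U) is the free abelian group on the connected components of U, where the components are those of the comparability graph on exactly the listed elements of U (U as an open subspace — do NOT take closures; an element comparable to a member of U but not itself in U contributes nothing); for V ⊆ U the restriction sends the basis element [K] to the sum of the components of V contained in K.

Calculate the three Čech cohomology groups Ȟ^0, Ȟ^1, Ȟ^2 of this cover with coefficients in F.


nonempty intersections:
  V1={{q2},{q5},{q1,q2},{q2,q4},{q2,q5},{q2,q6},{q2,q7},{q3,q5},{q4,q5},{q1,q2,q6},{q2,q4,q7}} V2={{q1},{q3},{q7},{q1,q2},{q1,q3},{q1,q6},{q2,q7},{q3,q5},{q3,q6},{q4,q7},{q1,q2,q6},{q2,q4,q7}} V3={{q1},{q4},{q6},{q1,q2},{q1,q3},{q1,q6},{q2,q4},{q2,q6},{q3,q6},{q4,q5},{q4,q7},{q1,q2,q6},{q2,q4,q7}} V4={{q4},{q2,q4},{q4,q5},{q4,q7},{q2,q4,q7}} V5={{q2},{q4},{q7},{q1,q2},{q2,q4},{q2,q5},{q2,q6},{q2,q7},{q4,q5},{q4,q7},{q1,q2,q6},{q2,q4,q7}}
  V12={{q1,q2},{q2,q7},{q3,q5},{q1,q2,q6},{q2,q4,q7}} V13={{q1,q2},{q2,q4},{q2,q6},{q4,q5},{q1,q2,q6},{q2,q4,q7}} V14={{q2,q4},{q4,q5},{q2,q4,q7}} V15={{q2},{q1,q2},{q2,q4},{q2,q5},{q2,q6},{q2,q7},{q4,q5},{q1,q2,q6},{q2,q4,q7}} V23={{q1},{q1,q2},{q1,q3},{q1,q6},{q3,q6},{q4,q7},{q1,q2,q6},{q2,q4,q7}} V24={{q4,q7},{q2,q4,q7}} V25={{q7},{q1,q2},{q2,q7},{q4,q7},{q1,q2,q6},{q2,q4,q7}} V34={{q4},{q2,q4},{q4,q5},{q4,q7},{q2,q4,q7}} V35={{q4},{q1,q2},{q2,q4},{q2,q6},{q4,q5},{q4,q7},{q1,q2,q6},{q2,q4,q7}} V45={{q4},{q2,q4},{q4,q5},{q4,q7},{q2,q4,q7}}
  V123={{q1,q2},{q1,q2,q6},{q2,q4,q7}} V124={{q2,q4,q7}} V125={{q1,q2},{q2,q7},{q1,q2,q6},{q2,q4,q7}} V134={{q2,q4},{q4,q5},{q2,q4,q7}} V135={{q1,q2},{q2,q4},{q2,q6},{q4,q5},{q1,q2,q6},{q2,q4,q7}} V145={{q2,q4},{q4,q5},{q2,q4,q7}} V234={{q4,q7},{q2,q4,q7}} V235={{q1,q2},{q4,q7},{q1,q2,q6},{q2,q4,q7}} V245={{q4,q7},{q2,q4,q7}} V345={{q4},{q2,q4},{q4,q5},{q4,q7},{q2,q4,q7}}
  V1234={{q2,q4,q7}} V1235={{q1,q2},{q1,q2,q6},{q2,q4,q7}} V1245={{q2,q4,q7}} V1345={{q2,q4},{q4,q5},{q2,q4,q7}} V2345={{q4,q7},{q2,q4,q7}}
  V12345={{q2,q4,q7}}
components per intersection:
  V1: {{q2},{q5},{q1,q2},{q2,q4},{q2,q5},{q2,q6},{q2,q7},{q3,q5},{q4,q5},{q1,q2,q6},{q2,q4,q7}}
  V2: {{q1},{q3},{q1,q2},{q1,q3},{q1,q6},{q3,q5},{q3,q6},{q1,q2,q6}} {{q7},{q2,q7},{q4,q7},{q2,q4,q7}}
  V3: {{q1},{q6},{q1,q2},{q1,q3},{q1,q6},{q2,q6},{q3,q6},{q1,q2,q6}} {{q4},{q2,q4},{q4,q5},{q4,q7},{q2,q4,q7}}
  V4: {{q4},{q2,q4},{q4,q5},{q4,q7},{q2,q4,q7}}
  V5: {{q2},{q4},{q7},{q1,q2},{q2,q4},{q2,q5},{q2,q6},{q2,q7},{q4,q5},{q4,q7},{q1,q2,q6},{q2,q4,q7}}
  V12: {{q1,q2},{q1,q2,q6}} {{q2,q7},{q2,q4,q7}} {{q3,q5}}
  V13: {{q1,q2},{q2,q6},{q1,q2,q6}} {{q2,q4},{q2,q4,q7}} {{q4,q5}}
  V14: {{q2,q4},{q2,q4,q7}} {{q4,q5}}
  V15: {{q2},{q1,q2},{q2,q4},{q2,q5},{q2,q6},{q2,q7},{q1,q2,q6},{q2,q4,q7}} {{q4,q5}}
  V23: {{q1},{q1,q2},{q1,q3},{q1,q6},{q1,q2,q6}} {{q3,q6}} {{q4,q7},{q2,q4,q7}}
  V24: {{q4,q7},{q2,q4,q7}}
  V25: {{q7},{q2,q7},{q4,q7},{q2,q4,q7}} {{q1,q2},{q1,q2,q6}}
  V34: {{q4},{q2,q4},{q4,q5},{q4,q7},{q2,q4,q7}}
  V35: {{q4},{q2,q4},{q4,q5},{q4,q7},{q2,q4,q7}} {{q1,q2},{q2,q6},{q1,q2,q6}}
  V45: {{q4},{q2,q4},{q4,q5},{q4,q7},{q2,q4,q7}}
  V123: {{q1,q2},{q1,q2,q6}} {{q2,q4,q7}}
  V124: {{q2,q4,q7}}
  V125: {{q1,q2},{q1,q2,q6}} {{q2,q7},{q2,q4,q7}}
  V134: {{q2,q4},{q2,q4,q7}} {{q4,q5}}
  V135: {{q1,q2},{q2,q6},{q1,q2,q6}} {{q2,q4},{q2,q4,q7}} {{q4,q5}}
  V145: {{q2,q4},{q2,q4,q7}} {{q4,q5}}
  V234: {{q4,q7},{q2,q4,q7}}
  V235: {{q1,q2},{q1,q2,q6}} {{q4,q7},{q2,q4,q7}}
  V245: {{q4,q7},{q2,q4,q7}}
  V345: {{q4},{q2,q4},{q4,q5},{q4,q7},{q2,q4,q7}}
  V1234: {{q2,q4,q7}}
  V1235: {{q1,q2},{q1,q2,q6}} {{q2,q4,q7}}
  V1245: {{q2,q4,q7}}
  V1345: {{q2,q4},{q2,q4,q7}} {{q4,q5}}
  V2345: {{q4,q7},{q2,q4,q7}}
  V12345: {{q2,q4,q7}}
C dims 7,20,17,7; δ0: rk 6, SNF 1^6; δ1: rk 11, SNF 1^11; δ2: rk 6, SNF 1^6
Ȟ^0: (7−6)−0=1 ⇒ Z
Ȟ^1: (20−11)−6=3 ⇒ Z^3
Ȟ^2: (17−6)−11=0 ⇒ 0

Ȟ^0 ≅ Z; Ȟ^1 ≅ Z^3; Ȟ^2 ≅ 0


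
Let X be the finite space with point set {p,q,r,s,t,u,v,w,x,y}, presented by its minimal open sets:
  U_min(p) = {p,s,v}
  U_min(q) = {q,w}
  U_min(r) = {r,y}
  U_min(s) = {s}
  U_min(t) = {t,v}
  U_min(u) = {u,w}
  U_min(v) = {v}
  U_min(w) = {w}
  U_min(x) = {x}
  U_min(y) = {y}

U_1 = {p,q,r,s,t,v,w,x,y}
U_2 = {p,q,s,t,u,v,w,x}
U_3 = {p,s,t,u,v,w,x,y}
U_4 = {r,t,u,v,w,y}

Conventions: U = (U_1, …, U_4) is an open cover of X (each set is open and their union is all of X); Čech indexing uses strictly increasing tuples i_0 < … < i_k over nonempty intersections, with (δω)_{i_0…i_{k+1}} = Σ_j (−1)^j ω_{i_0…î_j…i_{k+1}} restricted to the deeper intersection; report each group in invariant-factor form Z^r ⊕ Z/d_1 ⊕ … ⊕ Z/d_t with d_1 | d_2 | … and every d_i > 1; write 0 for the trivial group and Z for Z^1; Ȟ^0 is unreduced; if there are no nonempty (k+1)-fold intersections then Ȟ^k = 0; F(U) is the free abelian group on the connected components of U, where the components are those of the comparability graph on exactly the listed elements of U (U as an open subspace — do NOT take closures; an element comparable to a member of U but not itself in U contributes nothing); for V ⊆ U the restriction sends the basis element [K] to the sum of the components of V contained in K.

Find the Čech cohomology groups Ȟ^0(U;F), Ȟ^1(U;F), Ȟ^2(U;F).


Ȟ^0 ≅ Z^4; Ȟ^1 ≅ 0; Ȟ^2 ≅ 0

nonempty intersections:
  U12={p,q,s,t,v,w,x} U13={p,s,t,v,w,x,y} U14={r,t,v,w,y} U23={p,s,t,u,v,w,x} U24={t,u,v,w} U34={t,u,v,w,y}
  U123={p,s,t,v,w,x} U124={t,v,w} U134={t,v,w,y} U234={t,u,v,w}
  U1234={t,v,w}
components per intersection:
  U1: {p,s,t,v} {q,w} {r,y} {x}
  U2: {p,s,t,v} {q,u,w} {x}
  U3: {p,s,t,v} {u,w} {x} {y}
  U4: {r,y} {t,v} {u,w}
  U12: {p,s,t,v} {q,w} {x}
  U13: {p,s,t,v} {w} {x} {y}
  U14: {r,y} {t,v} {w}
  U23: {p,s,t,v} {u,w} {x}
  U24: {t,v} {u,w}
  U34: {t,v} {u,w} {y}
  U123: {p,s,t,v} {w} {x}
  U124: {t,v} {w}
  U134: {t,v} {w} {y}
  U234: {t,v} {u,w}
  U1234: {t,v} {w}
C dims 14,18,10,2; δ0: rk 10, SNF 1^10; δ1: rk 8, SNF 1^8; δ2: rk 2, SNF 1^2
Ȟ^0: (14−10)−0=4 ⇒ Z^4
Ȟ^1: (18−8)−10=0 ⇒ 0
Ȟ^2: (10−2)−8=0 ⇒ 0


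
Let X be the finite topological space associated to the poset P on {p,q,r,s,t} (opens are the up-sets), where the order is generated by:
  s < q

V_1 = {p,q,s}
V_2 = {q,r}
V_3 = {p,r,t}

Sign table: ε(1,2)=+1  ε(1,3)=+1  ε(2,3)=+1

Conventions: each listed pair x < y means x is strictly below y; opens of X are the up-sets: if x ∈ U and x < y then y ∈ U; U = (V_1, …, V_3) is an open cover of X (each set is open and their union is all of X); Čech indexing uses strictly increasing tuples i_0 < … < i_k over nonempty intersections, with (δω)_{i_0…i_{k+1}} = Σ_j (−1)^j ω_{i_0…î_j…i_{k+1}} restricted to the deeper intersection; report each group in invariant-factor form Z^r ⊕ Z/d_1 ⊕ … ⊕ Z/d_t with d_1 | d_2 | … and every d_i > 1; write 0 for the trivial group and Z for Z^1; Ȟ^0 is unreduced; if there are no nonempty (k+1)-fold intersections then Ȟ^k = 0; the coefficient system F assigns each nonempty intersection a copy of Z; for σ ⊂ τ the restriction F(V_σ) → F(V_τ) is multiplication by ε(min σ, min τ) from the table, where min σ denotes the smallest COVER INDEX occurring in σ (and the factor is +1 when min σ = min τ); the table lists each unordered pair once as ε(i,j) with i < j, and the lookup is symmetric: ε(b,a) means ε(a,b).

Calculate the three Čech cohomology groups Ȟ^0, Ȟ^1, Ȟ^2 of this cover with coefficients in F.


nonempty intersections:
  V12={q} V13={p} V23={r}
C dims 3,3; δ0: rk 2, SNF 1^2
Ȟ^0: (3−2)−0=1 ⇒ Z
Ȟ^1: (3−0)−2=1 ⇒ Z
Ȟ^2: (0−0)−0=0 ⇒ 0

Ȟ^0 ≅ Z,  Ȟ^1 ≅ Z,  Ȟ^2 ≅ 0


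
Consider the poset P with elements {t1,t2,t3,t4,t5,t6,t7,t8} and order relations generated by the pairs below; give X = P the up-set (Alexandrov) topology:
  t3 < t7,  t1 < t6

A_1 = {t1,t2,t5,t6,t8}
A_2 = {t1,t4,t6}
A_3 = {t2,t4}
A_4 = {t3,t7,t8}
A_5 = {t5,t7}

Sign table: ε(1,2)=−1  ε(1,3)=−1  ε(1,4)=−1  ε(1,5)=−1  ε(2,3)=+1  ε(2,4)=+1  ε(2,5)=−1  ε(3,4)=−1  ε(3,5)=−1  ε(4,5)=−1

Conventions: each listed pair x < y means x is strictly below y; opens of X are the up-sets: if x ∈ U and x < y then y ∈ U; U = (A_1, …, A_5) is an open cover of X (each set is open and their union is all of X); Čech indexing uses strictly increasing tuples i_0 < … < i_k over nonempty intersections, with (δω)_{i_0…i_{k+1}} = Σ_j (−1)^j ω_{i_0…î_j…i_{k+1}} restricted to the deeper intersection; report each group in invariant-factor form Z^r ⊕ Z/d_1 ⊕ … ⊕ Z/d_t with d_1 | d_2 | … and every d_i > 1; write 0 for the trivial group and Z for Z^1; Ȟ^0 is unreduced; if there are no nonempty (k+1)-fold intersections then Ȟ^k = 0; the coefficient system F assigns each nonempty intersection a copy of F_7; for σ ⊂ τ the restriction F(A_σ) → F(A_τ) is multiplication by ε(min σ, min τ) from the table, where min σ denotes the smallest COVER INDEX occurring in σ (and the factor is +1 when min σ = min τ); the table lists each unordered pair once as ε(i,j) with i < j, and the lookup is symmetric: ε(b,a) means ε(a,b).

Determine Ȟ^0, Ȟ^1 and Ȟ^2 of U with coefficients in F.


Ȟ^0 ≅ 0, Ȟ^1 ≅ Z/7, Ȟ^2 ≅ 0

intersection data:
  A12={t1,t6} A13={t2} A14={t8} A15={t5} A23={t4} A45={t7}
C dims 5,6; δ0: rk_F7 5
Ȟ^0 = (5 − 5) − 0 = 0, so Ȟ^0 ≅ 0
Ȟ^1 = (6 − 0) − 5 = 1, so Ȟ^1 ≅ Z/7
Ȟ^2 = (0 − 0) − 0 = 0, so Ȟ^2 ≅ 0


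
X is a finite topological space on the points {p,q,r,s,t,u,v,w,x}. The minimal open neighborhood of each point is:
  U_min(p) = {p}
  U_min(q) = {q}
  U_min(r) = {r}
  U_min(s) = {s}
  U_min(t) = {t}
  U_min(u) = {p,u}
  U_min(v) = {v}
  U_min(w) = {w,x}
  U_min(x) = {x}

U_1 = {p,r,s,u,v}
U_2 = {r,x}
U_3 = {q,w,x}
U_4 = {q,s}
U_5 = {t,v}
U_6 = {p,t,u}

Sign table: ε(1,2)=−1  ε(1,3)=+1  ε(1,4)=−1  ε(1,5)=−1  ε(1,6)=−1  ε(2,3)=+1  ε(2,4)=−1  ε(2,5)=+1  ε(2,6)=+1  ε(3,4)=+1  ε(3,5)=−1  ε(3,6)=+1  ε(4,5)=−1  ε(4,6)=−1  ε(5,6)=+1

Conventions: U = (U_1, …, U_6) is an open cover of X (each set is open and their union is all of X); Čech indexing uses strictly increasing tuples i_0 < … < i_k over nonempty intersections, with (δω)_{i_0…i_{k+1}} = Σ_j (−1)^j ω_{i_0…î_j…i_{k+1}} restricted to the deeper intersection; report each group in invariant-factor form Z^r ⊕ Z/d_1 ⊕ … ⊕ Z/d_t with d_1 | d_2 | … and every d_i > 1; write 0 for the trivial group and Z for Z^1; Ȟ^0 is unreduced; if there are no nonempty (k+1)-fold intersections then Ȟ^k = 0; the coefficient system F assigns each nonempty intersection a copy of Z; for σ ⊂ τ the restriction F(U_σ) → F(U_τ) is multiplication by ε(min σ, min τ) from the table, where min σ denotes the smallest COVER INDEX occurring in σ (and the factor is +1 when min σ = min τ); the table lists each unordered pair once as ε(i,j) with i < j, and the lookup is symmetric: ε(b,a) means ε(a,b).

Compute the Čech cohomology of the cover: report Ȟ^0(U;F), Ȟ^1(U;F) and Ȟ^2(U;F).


nonempty overlaps:
  U12={r} U14={s} U15={v} U16={p,u} U23={x} U34={q} U56={t}
C dims 6,7; δ0: rk 5, SNF 1^5
degree 0: 6−5−0 = 1 → Ȟ^0 ≅ Z
degree 1: 7−0−5 = 2 → Ȟ^1 ≅ Z^2
degree 2: 0−0−0 = 0 → Ȟ^2 ≅ 0

Ȟ^0(U;F) ≅ Z, Ȟ^1(U;F) ≅ Z^2, Ȟ^2(U;F) ≅ 0


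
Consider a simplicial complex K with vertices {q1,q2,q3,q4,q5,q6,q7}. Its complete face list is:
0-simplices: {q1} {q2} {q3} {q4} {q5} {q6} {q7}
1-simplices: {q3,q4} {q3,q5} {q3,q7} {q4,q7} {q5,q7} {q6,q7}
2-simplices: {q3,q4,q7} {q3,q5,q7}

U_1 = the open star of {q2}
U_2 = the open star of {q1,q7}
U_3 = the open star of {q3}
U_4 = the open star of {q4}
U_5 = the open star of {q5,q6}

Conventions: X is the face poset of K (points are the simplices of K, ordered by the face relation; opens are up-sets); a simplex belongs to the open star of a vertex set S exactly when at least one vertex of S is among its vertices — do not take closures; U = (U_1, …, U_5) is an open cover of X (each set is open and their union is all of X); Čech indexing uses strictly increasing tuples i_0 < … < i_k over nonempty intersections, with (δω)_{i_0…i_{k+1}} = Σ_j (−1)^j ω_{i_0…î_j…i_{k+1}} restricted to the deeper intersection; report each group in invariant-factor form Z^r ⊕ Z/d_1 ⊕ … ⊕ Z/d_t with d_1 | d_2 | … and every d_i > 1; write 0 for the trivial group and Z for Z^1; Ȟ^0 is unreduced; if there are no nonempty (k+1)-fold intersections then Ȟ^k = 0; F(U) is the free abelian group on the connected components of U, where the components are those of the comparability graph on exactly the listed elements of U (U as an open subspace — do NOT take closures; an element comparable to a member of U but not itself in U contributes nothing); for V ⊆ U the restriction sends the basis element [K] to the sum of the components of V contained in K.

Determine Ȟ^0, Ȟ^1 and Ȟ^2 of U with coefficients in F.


Ȟ^0 ≅ Z^3; Ȟ^1 ≅ 0; Ȟ^2 ≅ 0

nonempty overlaps:
  U1={{q2}} U2={{q1},{q7},{q3,q7},{q4,q7},{q5,q7},{q6,q7},{q3,q4,q7},{q3,q5,q7}} U3={{q3},{q3,q4},{q3,q5},{q3,q7},{q3,q4,q7},{q3,q5,q7}} U4={{q4},{q3,q4},{q4,q7},{q3,q4,q7}} U5={{q5},{q6},{q3,q5},{q5,q7},{q6,q7},{q3,q5,q7}}
  U23={{q3,q7},{q3,q4,q7},{q3,q5,q7}} U24={{q4,q7},{q3,q4,q7}} U25={{q5,q7},{q6,q7},{q3,q5,q7}} U34={{q3,q4},{q3,q4,q7}} U35={{q3,q5},{q3,q5,q7}}
  U234={{q3,q4,q7}} U235={{q3,q5,q7}}
components per intersection:
  U1: {{q2}}
  U2: {{q1}} {{q7},{q3,q7},{q4,q7},{q5,q7},{q6,q7},{q3,q4,q7},{q3,q5,q7}}
  U3: {{q3},{q3,q4},{q3,q5},{q3,q7},{q3,q4,q7},{q3,q5,q7}}
  U4: {{q4},{q3,q4},{q4,q7},{q3,q4,q7}}
  U5: {{q5},{q3,q5},{q5,q7},{q3,q5,q7}} {{q6},{q6,q7}}
  U23: {{q3,q7},{q3,q4,q7},{q3,q5,q7}}
  U24: {{q4,q7},{q3,q4,q7}}
  U25: {{q5,q7},{q3,q5,q7}} {{q6,q7}}
  U34: {{q3,q4},{q3,q4,q7}}
  U35: {{q3,q5},{q3,q5,q7}}
  U234: {{q3,q4,q7}}
  U235: {{q3,q5,q7}}
C dims 7,6,2; δ0: rk 4, SNF 1^4; δ1: rk 2, SNF 1^2
degree 0: 7−4−0 = 3 → Ȟ^0 ≅ Z^3
degree 1: 6−2−4 = 0 → Ȟ^1 ≅ 0
degree 2: 2−0−2 = 0 → Ȟ^2 ≅ 0


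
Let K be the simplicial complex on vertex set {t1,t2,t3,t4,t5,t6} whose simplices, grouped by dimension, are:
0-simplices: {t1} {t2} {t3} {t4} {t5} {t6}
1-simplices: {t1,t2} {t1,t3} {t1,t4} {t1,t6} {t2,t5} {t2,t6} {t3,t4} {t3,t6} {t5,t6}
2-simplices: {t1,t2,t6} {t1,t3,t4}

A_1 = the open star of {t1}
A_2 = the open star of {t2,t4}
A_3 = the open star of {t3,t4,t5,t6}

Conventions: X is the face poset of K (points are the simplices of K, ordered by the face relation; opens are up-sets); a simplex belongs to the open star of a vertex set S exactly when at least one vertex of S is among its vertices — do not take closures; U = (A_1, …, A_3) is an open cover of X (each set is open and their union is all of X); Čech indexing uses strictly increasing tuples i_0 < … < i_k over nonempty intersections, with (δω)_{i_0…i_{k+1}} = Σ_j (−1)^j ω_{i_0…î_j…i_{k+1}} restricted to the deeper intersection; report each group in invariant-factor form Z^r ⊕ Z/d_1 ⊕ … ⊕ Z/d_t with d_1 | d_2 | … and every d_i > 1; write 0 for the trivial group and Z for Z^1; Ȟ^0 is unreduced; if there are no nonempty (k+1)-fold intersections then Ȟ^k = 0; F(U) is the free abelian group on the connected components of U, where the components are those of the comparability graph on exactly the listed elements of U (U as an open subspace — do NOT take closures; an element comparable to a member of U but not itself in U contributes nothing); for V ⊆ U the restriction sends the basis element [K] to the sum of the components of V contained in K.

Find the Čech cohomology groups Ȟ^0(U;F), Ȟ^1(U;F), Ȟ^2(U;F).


cover nerve:
  A1={{t1},{t1,t2},{t1,t3},{t1,t4},{t1,t6},{t1,t2,t6},{t1,t3,t4}} A2={{t2},{t4},{t1,t2},{t1,t4},{t2,t5},{t2,t6},{t3,t4},{t1,t2,t6},{t1,t3,t4}} A3={{t3},{t4},{t5},{t6},{t1,t3},{t1,t4},{t1,t6},{t2,t5},{t2,t6},{t3,t4},{t3,t6},{t5,t6},{t1,t2,t6},{t1,t3,t4}}
  A12={{t1,t2},{t1,t4},{t1,t2,t6},{t1,t3,t4}} A13={{t1,t3},{t1,t4},{t1,t6},{t1,t2,t6},{t1,t3,t4}} A23={{t4},{t1,t4},{t2,t5},{t2,t6},{t3,t4},{t1,t2,t6},{t1,t3,t4}}
  A123={{t1,t4},{t1,t2,t6},{t1,t3,t4}}
components per intersection:
  A1: {{t1},{t1,t2},{t1,t3},{t1,t4},{t1,t6},{t1,t2,t6},{t1,t3,t4}}
  A2: {{t2},{t1,t2},{t2,t5},{t2,t6},{t1,t2,t6}} {{t4},{t1,t4},{t3,t4},{t1,t3,t4}}
  A3: {{t3},{t4},{t5},{t6},{t1,t3},{t1,t4},{t1,t6},{t2,t5},{t2,t6},{t3,t4},{t3,t6},{t5,t6},{t1,t2,t6},{t1,t3,t4}}
  A12: {{t1,t2},{t1,t2,t6}} {{t1,t4},{t1,t3,t4}}
  A13: {{t1,t3},{t1,t4},{t1,t3,t4}} {{t1,t6},{t1,t2,t6}}
  A23: {{t4},{t1,t4},{t3,t4},{t1,t3,t4}} {{t2,t5}} {{t2,t6},{t1,t2,t6}}
  A123: {{t1,t4},{t1,t3,t4}} {{t1,t2,t6}}
C dims 4,7,2; δ0: rk 3, SNF 1^3; δ1: rk 2, SNF 1^2
Ȟ^0: (4−3)−0=1 ⇒ Z
Ȟ^1: (7−2)−3=2 ⇒ Z^2
Ȟ^2: (2−0)−2=0 ⇒ 0

Ȟ^0(U;F) ≅ Z,  Ȟ^1(U;F) ≅ Z^2,  Ȟ^2(U;F) ≅ 0


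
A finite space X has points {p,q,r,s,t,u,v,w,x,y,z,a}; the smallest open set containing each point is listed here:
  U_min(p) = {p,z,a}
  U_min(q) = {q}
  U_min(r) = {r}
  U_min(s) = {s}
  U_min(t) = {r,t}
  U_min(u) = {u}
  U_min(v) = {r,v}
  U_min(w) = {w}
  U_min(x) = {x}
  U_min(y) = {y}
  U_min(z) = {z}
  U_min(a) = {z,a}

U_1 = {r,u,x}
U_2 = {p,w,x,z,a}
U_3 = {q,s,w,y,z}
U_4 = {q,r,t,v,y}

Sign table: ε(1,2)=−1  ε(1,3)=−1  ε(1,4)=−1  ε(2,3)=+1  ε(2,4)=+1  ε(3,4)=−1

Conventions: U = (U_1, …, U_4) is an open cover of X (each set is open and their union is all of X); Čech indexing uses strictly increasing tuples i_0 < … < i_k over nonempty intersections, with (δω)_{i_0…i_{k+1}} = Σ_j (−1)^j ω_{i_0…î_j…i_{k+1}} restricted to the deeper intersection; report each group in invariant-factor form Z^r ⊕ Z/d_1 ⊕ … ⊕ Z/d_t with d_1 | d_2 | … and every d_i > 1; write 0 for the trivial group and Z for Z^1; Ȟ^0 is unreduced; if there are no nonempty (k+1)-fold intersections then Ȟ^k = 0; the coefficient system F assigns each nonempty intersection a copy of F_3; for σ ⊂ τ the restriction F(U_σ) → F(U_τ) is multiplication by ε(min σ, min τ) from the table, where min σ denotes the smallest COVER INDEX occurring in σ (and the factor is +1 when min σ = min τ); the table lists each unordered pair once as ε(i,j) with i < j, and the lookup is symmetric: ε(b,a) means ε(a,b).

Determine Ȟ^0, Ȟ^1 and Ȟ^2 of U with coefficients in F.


Ȟ^0 ≅ 0,  Ȟ^1 ≅ 0,  Ȟ^2 ≅ 0

nerve of the cover:
  U12={x} U14={r} U23={w,z} U34={q,y}
C dims 4,4; δ0: rk_F3 4
Ȟ^0 = (4 − 4) − 0 = 0, so Ȟ^0 ≅ 0
Ȟ^1 = (4 − 0) − 4 = 0, so Ȟ^1 ≅ 0
Ȟ^2 = (0 − 0) − 0 = 0, so Ȟ^2 ≅ 0


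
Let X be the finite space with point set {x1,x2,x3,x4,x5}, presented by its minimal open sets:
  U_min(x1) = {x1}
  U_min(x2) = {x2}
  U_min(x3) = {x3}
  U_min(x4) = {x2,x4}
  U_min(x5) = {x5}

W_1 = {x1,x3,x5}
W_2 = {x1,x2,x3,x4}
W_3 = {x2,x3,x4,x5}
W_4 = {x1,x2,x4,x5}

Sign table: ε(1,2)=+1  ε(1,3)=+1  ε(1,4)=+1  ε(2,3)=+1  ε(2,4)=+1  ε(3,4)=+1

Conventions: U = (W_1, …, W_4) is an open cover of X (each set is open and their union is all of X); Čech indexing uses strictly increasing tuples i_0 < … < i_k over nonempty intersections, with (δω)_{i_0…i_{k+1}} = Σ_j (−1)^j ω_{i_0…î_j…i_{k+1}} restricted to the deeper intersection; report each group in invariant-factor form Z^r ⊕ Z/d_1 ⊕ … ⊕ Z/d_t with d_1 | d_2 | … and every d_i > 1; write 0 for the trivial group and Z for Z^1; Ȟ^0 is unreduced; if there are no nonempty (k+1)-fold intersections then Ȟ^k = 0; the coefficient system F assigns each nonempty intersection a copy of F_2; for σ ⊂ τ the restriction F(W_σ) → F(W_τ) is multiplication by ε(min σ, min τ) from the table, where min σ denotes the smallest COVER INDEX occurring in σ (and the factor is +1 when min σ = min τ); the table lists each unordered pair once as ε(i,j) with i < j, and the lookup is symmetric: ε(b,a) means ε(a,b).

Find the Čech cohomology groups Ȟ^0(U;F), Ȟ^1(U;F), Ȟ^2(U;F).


intersection data:
  W12={x1,x3} W13={x3,x5} W14={x1,x5} W23={x2,x3,x4} W24={x1,x2,x4} W34={x2,x4,x5}
  W123={x3} W124={x1} W134={x5} W234={x2,x4}
C dims 4,6,4; δ0: rk_F2 3; δ1: rk_F2 3
Ȟ^0 = (4 − 3) − 0 = 1, so Ȟ^0 ≅ Z/2
Ȟ^1 = (6 − 3) − 3 = 0, so Ȟ^1 ≅ 0
Ȟ^2 = (4 − 0) − 3 = 1, so Ȟ^2 ≅ Z/2

Ȟ^0 ≅ Z/2,  Ȟ^1 ≅ 0,  Ȟ^2 ≅ Z/2


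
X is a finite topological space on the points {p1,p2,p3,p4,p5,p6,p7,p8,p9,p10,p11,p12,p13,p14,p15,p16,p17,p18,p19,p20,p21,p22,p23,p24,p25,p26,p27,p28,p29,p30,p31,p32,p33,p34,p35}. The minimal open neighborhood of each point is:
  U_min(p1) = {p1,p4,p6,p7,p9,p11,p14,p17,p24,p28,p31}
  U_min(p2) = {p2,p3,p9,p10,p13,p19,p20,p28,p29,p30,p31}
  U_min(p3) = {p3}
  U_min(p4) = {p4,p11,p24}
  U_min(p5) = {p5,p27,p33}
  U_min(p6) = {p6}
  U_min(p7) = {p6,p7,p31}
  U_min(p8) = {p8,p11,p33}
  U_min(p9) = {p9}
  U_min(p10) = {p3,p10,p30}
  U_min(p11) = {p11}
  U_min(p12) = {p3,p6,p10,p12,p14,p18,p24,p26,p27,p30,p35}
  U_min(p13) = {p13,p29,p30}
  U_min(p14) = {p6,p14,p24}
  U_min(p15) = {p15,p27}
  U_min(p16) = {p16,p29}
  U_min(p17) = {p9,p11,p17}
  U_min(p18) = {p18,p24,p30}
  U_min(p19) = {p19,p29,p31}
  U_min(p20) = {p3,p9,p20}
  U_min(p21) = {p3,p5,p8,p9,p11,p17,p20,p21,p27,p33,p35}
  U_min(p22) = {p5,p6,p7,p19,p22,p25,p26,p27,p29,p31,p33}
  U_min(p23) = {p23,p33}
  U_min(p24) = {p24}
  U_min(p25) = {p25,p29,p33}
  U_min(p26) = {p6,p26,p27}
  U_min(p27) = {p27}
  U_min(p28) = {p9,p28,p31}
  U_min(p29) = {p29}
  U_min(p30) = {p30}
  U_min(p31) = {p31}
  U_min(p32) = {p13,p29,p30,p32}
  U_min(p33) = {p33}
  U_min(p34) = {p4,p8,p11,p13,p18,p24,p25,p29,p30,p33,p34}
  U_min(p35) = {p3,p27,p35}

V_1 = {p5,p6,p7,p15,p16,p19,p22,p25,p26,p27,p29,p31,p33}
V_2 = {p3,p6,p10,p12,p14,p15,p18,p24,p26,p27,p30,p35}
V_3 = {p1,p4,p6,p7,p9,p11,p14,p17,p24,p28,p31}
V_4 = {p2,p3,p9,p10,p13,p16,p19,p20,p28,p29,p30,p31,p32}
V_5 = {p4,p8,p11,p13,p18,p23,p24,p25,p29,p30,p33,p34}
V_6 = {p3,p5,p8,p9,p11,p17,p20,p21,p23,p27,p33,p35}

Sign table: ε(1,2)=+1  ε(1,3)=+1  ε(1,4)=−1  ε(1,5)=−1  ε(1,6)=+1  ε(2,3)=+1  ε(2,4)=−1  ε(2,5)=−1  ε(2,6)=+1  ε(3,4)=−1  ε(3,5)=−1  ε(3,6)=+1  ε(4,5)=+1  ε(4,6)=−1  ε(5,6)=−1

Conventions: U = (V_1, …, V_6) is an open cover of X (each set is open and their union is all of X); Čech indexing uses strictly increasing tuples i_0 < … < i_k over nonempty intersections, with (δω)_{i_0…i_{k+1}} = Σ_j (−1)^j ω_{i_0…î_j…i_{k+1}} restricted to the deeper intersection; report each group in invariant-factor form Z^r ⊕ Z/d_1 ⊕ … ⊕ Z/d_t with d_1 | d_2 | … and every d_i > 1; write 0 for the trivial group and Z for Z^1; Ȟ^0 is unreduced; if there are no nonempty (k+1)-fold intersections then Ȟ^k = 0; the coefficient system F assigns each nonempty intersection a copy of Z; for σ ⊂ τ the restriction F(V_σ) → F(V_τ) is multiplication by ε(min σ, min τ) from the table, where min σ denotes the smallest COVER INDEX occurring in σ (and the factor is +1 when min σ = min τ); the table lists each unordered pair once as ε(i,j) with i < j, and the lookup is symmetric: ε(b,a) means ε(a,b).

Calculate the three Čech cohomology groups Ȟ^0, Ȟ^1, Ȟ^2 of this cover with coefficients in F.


Ȟ^0 = Z; Ȟ^1 = 0; Ȟ^2 = Z/2

nonempty intersections:
  V12={p6,p15,p26,p27} V13={p6,p7,p31} V14={p16,p19,p29,p31} V15={p25,p29,p33} V16={p5,p27,p33} V23={p6,p14,p24} V24={p3,p10,p30} V25={p18,p24,p30} V26={p3,p27,p35} V34={p9,p28,p31} V35={p4,p11,p24} V36={p9,p11,p17} V45={p13,p29,p30} V46={p3,p9,p20} V56={p8,p11,p23,p33}
  V123={p6} V126={p27} V134={p31} V145={p29} V156={p33} V235={p24} V245={p30} V246={p3} V346={p9} V356={p11}
C dims 6,15,10; δ0: rk 5, SNF 1^5; δ1: rk 10, SNF 1^9·2
Ȟ^0: (6−5)−0=1 ⇒ Z
Ȟ^1: (15−10)−5=0 ⇒ 0
Ȟ^2: (10−0)−10=0 plus torsion [2] ⇒ Z/2
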